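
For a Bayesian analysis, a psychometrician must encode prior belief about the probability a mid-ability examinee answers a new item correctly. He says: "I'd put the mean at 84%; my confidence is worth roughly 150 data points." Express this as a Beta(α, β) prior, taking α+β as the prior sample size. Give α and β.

α = 126, β = 24

Under the effective-sample-size interpretation, Beta(α, β) has prior mean α/(α+β) and prior sample size α+β.
So α+β = 150 and α/(α+β) = 0.84, giving α = 0.84·150 = 126 and β = 150 − 126 = 24.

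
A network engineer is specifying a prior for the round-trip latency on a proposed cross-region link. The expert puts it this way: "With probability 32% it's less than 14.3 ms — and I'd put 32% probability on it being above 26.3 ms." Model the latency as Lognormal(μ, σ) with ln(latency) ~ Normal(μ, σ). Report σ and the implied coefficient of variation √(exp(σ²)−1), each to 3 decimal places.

σ ≈ 0.651, CV ≈ 0.727

If T ~ Lognormal(μ,σ) then ln T ~ Normal(μ,σ), so the p-quantile of ln T is μ + z_p·σ.
ln(14.3) = 2.66 and ln(26.3) = 3.27; z_{0.32} = -0.4677, z_{0.68} = 0.4677.
σ = (3.27 − 2.66)/(0.4677 − (-0.4677)) = 0.651.
μ = 2.66 − (-0.4677)·0.651 = 2.965.
CV = √(exp(σ²)−1) = √(exp(0.4243)−1) = 0.727.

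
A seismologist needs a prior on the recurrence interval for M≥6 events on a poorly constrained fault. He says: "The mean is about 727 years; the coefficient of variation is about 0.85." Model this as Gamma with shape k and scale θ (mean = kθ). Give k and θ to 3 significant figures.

k ≈ 1.38, θ ≈ 525

For Gamma(k, scale θ): mean = kθ, variance = kθ², so CV = 1/√k.
CV = 0.85, hence k = 1/CV² = 1.38.
Then θ = mean/k = 727/1.38 = 525.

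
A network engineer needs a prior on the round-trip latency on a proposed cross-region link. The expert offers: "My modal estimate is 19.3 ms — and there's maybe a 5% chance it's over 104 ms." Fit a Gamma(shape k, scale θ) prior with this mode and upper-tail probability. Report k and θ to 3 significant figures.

Gamma(k,θ) with k>1 has mode (k−1)θ, so θ = 19.3/(k−1).
Need P(X < 104) = 0.95 with θ tied to k this way. Start at k = 2, θ = 19.3: P(X<104) ≈ 0.971.
Too high — lower k to spread out. Iterating converges to k ≈ 1.83.
Then θ = 19.3/(1.83−1) ≈ 23.3.

k ≈ 1.83, θ ≈ 23.3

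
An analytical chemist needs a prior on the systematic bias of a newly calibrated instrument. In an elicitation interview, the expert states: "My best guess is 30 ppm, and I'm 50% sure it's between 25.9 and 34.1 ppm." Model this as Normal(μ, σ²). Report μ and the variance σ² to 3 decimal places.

μ = 30.000, σ² = 36.950

A symmetric 50% interval runs μ ± z·σ with z = 0.6745.
Half-width = 4.1, so σ = 4.1/0.6745 = 6.0787 and σ² = 36.950.
μ is the stated best guess, 30.000.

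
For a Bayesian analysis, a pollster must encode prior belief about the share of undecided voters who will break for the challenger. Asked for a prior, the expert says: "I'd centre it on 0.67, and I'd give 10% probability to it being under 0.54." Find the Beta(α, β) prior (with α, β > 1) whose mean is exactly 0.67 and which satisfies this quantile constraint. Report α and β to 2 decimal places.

With mean 0.67 fixed, write α = 0.67s, β = 0.33s where s = α+β.
Need P(θ < 0.54) = 0.1 under Beta(0.67s, 0.33s). Normal approximation: (q−m)/√(m(1−m)/s) ≈ z_{0.1} = -1.28, so s ≈ 0.67·0.33·(-1.28)²/(0.54−0.67)² = 21.5.
At s = 21.5: P(θ<0.54) ≈ 0.103. Adjusting to match 0.1 gives s ≈ 22.19.
So α = 0.67·22.19 ≈ 14.87, β = 0.33·22.19 ≈ 7.32.

α ≈ 14.87, β ≈ 7.32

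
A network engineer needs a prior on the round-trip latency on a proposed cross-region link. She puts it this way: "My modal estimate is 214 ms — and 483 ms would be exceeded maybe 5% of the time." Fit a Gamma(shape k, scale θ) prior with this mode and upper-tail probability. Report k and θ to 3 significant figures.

Gamma(k,θ) with k>1 has mode (k−1)θ, so θ = 214/(k−1).
Need P(X < 483) = 0.95 with θ tied to k this way. Start at k = 2, θ = 214: P(X<483) ≈ 0.659.
Too low — raise k to concentrate. Iterating converges to k ≈ 5.14.
Then θ = 214/(5.14−1) ≈ 51.7.

k ≈ 5.14, θ ≈ 51.7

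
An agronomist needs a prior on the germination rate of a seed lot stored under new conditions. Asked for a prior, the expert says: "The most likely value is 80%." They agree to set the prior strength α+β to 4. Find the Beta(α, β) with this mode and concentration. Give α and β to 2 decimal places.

α = 2.60, β = 1.40

For α,β > 1 the Beta mode is (α−1)/(α+β−2). With α+β = 4, the mode is (α−1)/2.
Set (α−1)/2 = 0.8 → α = 1 + 0.8·2 = 2.60.
β = 4 − α = 1.40.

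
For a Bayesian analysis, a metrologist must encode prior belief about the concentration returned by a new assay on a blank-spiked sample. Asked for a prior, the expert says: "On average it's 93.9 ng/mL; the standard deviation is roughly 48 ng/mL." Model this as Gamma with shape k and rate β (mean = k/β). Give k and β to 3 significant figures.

For Gamma(k, rate β): mean = k/β, variance = k/β², so CV = 1/√k.
CV = SD/mean = 48/93.9 = 0.5112, hence k = 1/CV² = 3.83.
Then β = k/mean = 3.83/93.9 = 0.0408.

k ≈ 3.83, β ≈ 0.0408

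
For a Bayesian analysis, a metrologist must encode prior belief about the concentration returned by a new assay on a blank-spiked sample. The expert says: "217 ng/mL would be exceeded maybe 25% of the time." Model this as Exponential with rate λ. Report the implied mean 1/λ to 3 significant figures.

mean ≈ 157 ng/mL

P(T > 217.0) = e^(−λ·217.0) = 0.25, so λ = −ln(0.25)/217.0 = 0.00639.
Mean = 1/λ = 157 ng/mL.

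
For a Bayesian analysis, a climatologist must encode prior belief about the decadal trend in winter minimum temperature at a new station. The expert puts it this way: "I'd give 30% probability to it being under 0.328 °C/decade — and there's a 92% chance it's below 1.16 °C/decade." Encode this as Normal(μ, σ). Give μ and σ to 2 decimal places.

The p-quantile of Normal(μ,σ) is μ + z_p·σ, with z_{0.3} = -0.5244 and z_{0.92} = 1.405.
Eliminate σ: μ = (z₂·x₁ − z₁·x₂)/(z₂ − z₁) = (1.405·0.328 − (-0.5244)·1.16)/1.929 = 0.55.
Then σ = (x₂ − x₁)/(z₂ − z₁) = (1.16 − 0.328)/1.929 = 0.43.

μ = 0.55, σ = 0.43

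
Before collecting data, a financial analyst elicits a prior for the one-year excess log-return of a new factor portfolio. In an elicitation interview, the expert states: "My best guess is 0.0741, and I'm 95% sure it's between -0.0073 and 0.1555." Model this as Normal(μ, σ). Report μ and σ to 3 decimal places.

μ = 0.074, σ = 0.042

A symmetric 95% interval runs μ ± z·σ with z = 1.96.
Half-width = 0.0814, so σ = 0.0814/1.96 = 0.042.
μ is the stated best guess, 0.074.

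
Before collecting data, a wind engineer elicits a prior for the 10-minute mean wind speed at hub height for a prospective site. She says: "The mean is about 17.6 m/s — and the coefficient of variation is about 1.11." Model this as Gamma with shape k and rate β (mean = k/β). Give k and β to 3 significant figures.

k ≈ 0.812, β ≈ 0.0461

For Gamma(k, rate β): mean = k/β, variance = k/β², so CV = 1/√k.
CV = 1.11, hence k = 1/CV² = 0.812.
Then β = k/mean = 0.812/17.6 = 0.0461.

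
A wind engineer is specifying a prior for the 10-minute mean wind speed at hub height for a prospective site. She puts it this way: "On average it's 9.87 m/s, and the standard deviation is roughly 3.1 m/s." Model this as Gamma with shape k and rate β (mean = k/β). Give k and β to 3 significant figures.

k ≈ 10.1, β ≈ 1.03

For Gamma(k, rate β): mean = k/β, variance = k/β², so CV = 1/√k.
CV = SD/mean = 3.1/9.87 = 0.3141, hence k = 1/CV² = 10.1.
Then β = k/mean = 10.1/9.87 = 1.03.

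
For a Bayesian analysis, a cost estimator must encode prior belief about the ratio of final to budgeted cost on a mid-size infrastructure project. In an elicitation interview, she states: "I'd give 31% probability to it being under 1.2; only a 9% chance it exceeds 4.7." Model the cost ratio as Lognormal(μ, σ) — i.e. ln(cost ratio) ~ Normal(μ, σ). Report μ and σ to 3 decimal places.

μ ≈ 0.551, σ ≈ 0.743

If T ~ Lognormal(μ,σ) then ln T ~ Normal(μ,σ), so the p-quantile of ln T is μ + z_p·σ.
ln(1.2) = 0.1823 and ln(4.7) = 1.548; z_{0.31} = -0.4959, z_{0.91} = 1.341.
σ = (1.548 − 0.1823)/(1.341 − (-0.4959)) = 0.743.
μ = 0.1823 − (-0.4959)·0.743 = 0.551.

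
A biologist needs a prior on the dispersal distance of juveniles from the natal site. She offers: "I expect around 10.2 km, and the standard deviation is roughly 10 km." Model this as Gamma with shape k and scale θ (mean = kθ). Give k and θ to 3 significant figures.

k ≈ 1.04, θ ≈ 9.8

For Gamma(k, scale θ): mean = kθ, variance = kθ², so CV = 1/√k.
CV = SD/mean = 10/10.2 = 0.9804, hence k = 1/CV² = 1.04.
Then θ = mean/k = 10.2/1.04 = 9.8.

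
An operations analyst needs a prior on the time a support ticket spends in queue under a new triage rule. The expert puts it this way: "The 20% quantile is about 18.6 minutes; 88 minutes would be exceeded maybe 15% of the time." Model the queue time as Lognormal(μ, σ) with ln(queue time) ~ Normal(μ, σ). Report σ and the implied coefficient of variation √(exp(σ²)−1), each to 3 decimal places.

If T ~ Lognormal(μ,σ) then ln T ~ Normal(μ,σ), so the p-quantile of ln T is μ + z_p·σ.
ln(18.6) = 2.923 and ln(88) = 4.477; z_{0.2} = -0.8416, z_{0.85} = 1.036.
σ = (4.477 − 2.923)/(1.036 − (-0.8416)) = 0.828.
μ = 2.923 − (-0.8416)·0.828 = 3.620.
CV = √(exp(σ²)−1) = √(exp(0.6848)−1) = 0.992.

σ ≈ 0.828, CV ≈ 0.992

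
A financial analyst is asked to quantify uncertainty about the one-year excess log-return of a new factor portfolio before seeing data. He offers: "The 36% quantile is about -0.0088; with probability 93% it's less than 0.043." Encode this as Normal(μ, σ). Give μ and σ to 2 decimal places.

μ = 0.00, σ = 0.03

For Normal(μ,σ), the p-quantile is μ + z_p·σ. Here z_{0.36} = -0.3585, z_{0.93} = 1.476.
So -0.0088 = μ − 0.3585σ and 0.043 = μ + 1.476σ.
Subtracting: σ = (0.043 − -0.0088)/(1.476 − (-0.3585)) = 0.03.
Then μ = -0.0088 − (-0.3585)·0.03 = 0.00.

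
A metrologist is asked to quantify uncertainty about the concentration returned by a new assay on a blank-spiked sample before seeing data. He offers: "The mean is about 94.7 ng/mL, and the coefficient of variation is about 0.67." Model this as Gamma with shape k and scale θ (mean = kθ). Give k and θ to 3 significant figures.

For Gamma(k, scale θ): mean = kθ, variance = kθ², so CV = 1/√k.
CV = 0.67, hence k = 1/CV² = 2.23.
Then θ = mean/k = 94.7/2.23 = 42.5.

k ≈ 2.23, θ ≈ 42.5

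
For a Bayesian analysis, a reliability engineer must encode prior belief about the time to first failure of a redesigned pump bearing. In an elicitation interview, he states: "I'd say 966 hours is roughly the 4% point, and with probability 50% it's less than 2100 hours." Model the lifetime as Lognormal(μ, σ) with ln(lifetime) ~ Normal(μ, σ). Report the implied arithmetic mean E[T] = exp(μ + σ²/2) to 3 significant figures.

E[T] ≈ 2320 hours

If T ~ Lognormal(μ,σ) then ln T ~ Normal(μ,σ), so the p-quantile of ln T is μ + z_p·σ.
ln(966) = 6.873 and ln(2100) = 7.65; z_{0.04} = -1.751, z_{0.5} = 0.
σ = (7.65 − 6.873)/(0 − (-1.751)) = 0.444.
μ = 6.873 − (-1.751)·0.444 = 7.650.
E[T] = exp(μ + σ²/2) = exp(7.650 + 0.0984) = 2320 hours.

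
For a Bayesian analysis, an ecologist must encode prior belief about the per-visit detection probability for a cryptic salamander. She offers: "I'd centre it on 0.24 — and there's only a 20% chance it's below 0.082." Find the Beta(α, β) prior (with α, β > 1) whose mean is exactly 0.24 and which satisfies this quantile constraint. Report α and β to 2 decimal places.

With mean 0.24 fixed, write α = 0.24s, β = 0.76s where s = α+β.
Need P(θ < 0.082) = 0.2 under Beta(0.24s, 0.76s). Normal approximation: (q−m)/√(m(1−m)/s) ≈ z_{0.2} = -0.842, so s ≈ 0.24·0.76·(-0.842)²/(0.082−0.24)² = 5.2.
At s = 5.2: P(θ<0.082) ≈ 0.197. Adjusting to match 0.2 gives s ≈ 5.09.
So α = 0.24·5.09 ≈ 1.22, β = 0.76·5.09 ≈ 3.87.

α ≈ 1.22, β ≈ 3.87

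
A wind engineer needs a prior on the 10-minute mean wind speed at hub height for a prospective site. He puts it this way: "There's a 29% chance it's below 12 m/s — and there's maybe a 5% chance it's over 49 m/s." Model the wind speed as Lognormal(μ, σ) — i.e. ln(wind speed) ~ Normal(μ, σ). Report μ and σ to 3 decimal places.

μ ≈ 2.839, σ ≈ 0.640

If T ~ Lognormal(μ,σ) then ln T ~ Normal(μ,σ), so the p-quantile of ln T is μ + z_p·σ.
ln(12) = 2.485 and ln(49) = 3.892; z_{0.29} = -0.5534, z_{0.95} = 1.645.
σ = (3.892 − 2.485)/(1.645 − (-0.5534)) = 0.640.
μ = 2.485 − (-0.5534)·0.640 = 2.839.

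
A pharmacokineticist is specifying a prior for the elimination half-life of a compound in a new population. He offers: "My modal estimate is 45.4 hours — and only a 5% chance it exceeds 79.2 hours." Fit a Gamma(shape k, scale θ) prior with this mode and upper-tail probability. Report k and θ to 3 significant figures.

k ≈ 10, θ ≈ 5.04

Gamma(k,θ) with k>1 has mode (k−1)θ, so θ = 45.4/(k−1).
Need P(X < 79.2) = 0.95 with θ tied to k this way. Start at k = 2, θ = 45.4: P(X<79.2) ≈ 0.520.
Too low — raise k to concentrate. Iterating converges to k ≈ 10.
Then θ = 45.4/(10−1) ≈ 5.04.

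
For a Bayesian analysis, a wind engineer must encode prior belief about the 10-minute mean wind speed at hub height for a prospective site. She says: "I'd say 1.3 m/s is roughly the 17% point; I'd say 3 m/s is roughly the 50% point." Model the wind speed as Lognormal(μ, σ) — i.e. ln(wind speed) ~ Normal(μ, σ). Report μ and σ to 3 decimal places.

μ ≈ 1.099, σ ≈ 0.876

If T ~ Lognormal(μ,σ) then ln T ~ Normal(μ,σ), so the p-quantile of ln T is μ + z_p·σ.
ln(1.3) = 0.2624 and ln(3) = 1.099; z_{0.17} = -0.9542, z_{0.5} = 0.
σ = (1.099 − 0.2624)/(0 − (-0.9542)) = 0.876.
μ = 0.2624 − (-0.9542)·0.876 = 1.099.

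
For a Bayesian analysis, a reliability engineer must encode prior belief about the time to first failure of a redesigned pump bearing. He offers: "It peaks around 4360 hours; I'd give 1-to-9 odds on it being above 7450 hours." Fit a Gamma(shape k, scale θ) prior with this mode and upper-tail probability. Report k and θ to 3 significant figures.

Gamma(k,θ) with k>1 has mode (k−1)θ, so θ = 4360/(k−1).
Need P(X < 7450) = 0.9 with θ tied to k this way. Start at k = 2, θ = 4360: P(X<7450) ≈ 0.509.
Too low — raise k to concentrate. Iterating converges to k ≈ 7.6.
Then θ = 4360/(7.6−1) ≈ 661.

k ≈ 7.6, θ ≈ 661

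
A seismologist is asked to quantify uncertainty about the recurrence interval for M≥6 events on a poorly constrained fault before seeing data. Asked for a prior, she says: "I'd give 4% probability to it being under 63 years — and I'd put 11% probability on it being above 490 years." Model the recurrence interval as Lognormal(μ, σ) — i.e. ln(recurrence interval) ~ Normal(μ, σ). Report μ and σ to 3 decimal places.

If T ~ Lognormal(μ,σ) then ln T ~ Normal(μ,σ), so the p-quantile of ln T is μ + z_p·σ.
ln(63) = 4.143 and ln(490) = 6.194; z_{0.04} = -1.751, z_{0.89} = 1.227.
σ = (6.194 − 4.143)/(1.227 − (-1.751)) = 0.689.
μ = 4.143 − (-1.751)·0.689 = 5.349.

μ ≈ 5.349, σ ≈ 0.689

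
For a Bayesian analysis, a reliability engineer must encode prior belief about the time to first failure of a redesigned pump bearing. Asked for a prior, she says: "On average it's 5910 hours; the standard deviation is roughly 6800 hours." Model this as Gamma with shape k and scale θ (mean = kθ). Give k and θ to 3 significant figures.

For Gamma(k, scale θ): mean = kθ, variance = kθ², so CV = 1/√k.
CV = SD/mean = 6800/5910 = 1.151, hence k = 1/CV² = 0.755.
Then θ = mean/k = 5910/0.755 = 7820.

k ≈ 0.755, θ ≈ 7820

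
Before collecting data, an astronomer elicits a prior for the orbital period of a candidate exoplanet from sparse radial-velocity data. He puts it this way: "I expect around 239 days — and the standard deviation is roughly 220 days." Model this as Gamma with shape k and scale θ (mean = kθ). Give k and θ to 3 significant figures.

k ≈ 1.18, θ ≈ 203

For Gamma(k, scale θ): mean = kθ, variance = kθ², so CV = 1/√k.
CV = SD/mean = 220/239 = 0.9205, hence k = 1/CV² = 1.18.
Then θ = mean/k = 239/1.18 = 203.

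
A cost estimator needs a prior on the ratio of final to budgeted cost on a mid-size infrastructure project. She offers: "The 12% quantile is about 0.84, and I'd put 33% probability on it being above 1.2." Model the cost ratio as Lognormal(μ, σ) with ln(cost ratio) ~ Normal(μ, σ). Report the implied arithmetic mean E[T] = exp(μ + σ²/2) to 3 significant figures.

E[T] ≈ 1.12

If T ~ Lognormal(μ,σ) then ln T ~ Normal(μ,σ), so the p-quantile of ln T is μ + z_p·σ.
ln(0.84) = -0.1744 and ln(1.2) = 0.1823; z_{0.12} = -1.175, z_{0.67} = 0.4399.
σ = (0.1823 − -0.1744)/(0.4399 − (-1.175)) = 0.221.
μ = -0.1744 − (-1.175)·0.221 = 0.085.
E[T] = exp(μ + σ²/2) = exp(0.085 + 0.0244) = 1.12.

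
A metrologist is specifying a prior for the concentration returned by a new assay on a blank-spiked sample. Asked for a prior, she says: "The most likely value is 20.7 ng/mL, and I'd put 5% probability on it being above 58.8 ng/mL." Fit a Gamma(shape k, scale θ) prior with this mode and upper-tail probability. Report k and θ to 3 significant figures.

k ≈ 3.45, θ ≈ 8.45

Gamma(k,θ) with k>1 has mode (k−1)θ, so θ = 20.7/(k−1).
Need P(X < 58.8) = 0.95 with θ tied to k this way. Start at k = 2, θ = 20.7: P(X<58.8) ≈ 0.776.
Too low — raise k to concentrate. Iterating converges to k ≈ 3.45.
Then θ = 20.7/(3.45−1) ≈ 8.45.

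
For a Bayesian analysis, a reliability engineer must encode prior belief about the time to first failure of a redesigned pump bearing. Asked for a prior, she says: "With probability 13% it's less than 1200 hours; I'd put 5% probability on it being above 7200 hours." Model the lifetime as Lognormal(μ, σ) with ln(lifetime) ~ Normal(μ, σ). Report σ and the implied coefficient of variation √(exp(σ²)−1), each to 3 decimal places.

σ ≈ 0.647, CV ≈ 0.720

If T ~ Lognormal(μ,σ) then ln T ~ Normal(μ,σ), so the p-quantile of ln T is μ + z_p·σ.
ln(1200) = 7.09 and ln(7200) = 8.882; z_{0.13} = -1.126, z_{0.95} = 1.645.
σ = (8.882 − 7.09)/(1.645 − (-1.126)) = 0.647.
μ = 7.09 − (-1.126)·0.647 = 7.818.
CV = √(exp(σ²)−1) = √(exp(0.4180)−1) = 0.720.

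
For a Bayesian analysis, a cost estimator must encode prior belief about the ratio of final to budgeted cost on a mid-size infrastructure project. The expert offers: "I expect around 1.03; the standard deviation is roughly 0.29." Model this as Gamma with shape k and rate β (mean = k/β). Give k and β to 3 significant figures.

For Gamma(k, rate β): mean = k/β, variance = k/β², so CV = 1/√k.
CV = SD/mean = 0.29/1.03 = 0.2816, hence k = 1/CV² = 12.6.
Then β = k/mean = 12.6/1.03 = 12.2.

k ≈ 12.6, β ≈ 12.2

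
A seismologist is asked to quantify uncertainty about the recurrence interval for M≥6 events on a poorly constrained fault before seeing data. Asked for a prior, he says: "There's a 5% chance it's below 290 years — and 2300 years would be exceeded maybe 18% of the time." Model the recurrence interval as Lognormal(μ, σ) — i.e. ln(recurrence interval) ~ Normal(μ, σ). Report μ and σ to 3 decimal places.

If T ~ Lognormal(μ,σ) then ln T ~ Normal(μ,σ), so the p-quantile of ln T is μ + z_p·σ.
ln(290) = 5.67 and ln(2300) = 7.741; z_{0.05} = -1.645, z_{0.82} = 0.9154.
σ = (7.741 − 5.67)/(0.9154 − (-1.645)) = 0.809.
μ = 5.67 − (-1.645)·0.809 = 7.000.

μ ≈ 7.000, σ ≈ 0.809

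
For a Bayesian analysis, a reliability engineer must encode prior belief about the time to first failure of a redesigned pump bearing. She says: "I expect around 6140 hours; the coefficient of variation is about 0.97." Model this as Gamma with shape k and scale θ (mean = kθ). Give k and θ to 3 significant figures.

k ≈ 1.06, θ ≈ 5780

For Gamma(k, scale θ): mean = kθ, variance = kθ², so CV = 1/√k.
CV = 0.97, hence k = 1/CV² = 1.06.
Then θ = mean/k = 6140/1.06 = 5780.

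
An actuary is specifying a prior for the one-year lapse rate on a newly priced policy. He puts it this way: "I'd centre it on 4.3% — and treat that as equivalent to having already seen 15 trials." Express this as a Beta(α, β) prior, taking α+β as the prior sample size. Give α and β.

Under the effective-sample-size interpretation, Beta(α, β) has prior mean α/(α+β) and prior sample size α+β.
So α+β = 15 and α/(α+β) = 0.043, giving α = 0.043·15 = 0.645 and β = 15 − 0.645 = 14.355.

α = 0.645, β = 14.355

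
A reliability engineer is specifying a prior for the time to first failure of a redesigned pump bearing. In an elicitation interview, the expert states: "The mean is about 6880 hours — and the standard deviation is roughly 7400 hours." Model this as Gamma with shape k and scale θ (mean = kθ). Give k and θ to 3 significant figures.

For Gamma(k, scale θ): mean = kθ, variance = kθ², so CV = 1/√k.
CV = SD/mean = 7400/6880 = 1.076, hence k = 1/CV² = 0.864.
Then θ = mean/k = 6880/0.864 = 7960.

k ≈ 0.864, θ ≈ 7960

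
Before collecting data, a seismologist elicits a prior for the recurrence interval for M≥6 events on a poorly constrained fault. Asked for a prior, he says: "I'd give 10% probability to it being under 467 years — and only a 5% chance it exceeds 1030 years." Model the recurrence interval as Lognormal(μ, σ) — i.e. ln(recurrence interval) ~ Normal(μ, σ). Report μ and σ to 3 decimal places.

If T ~ Lognormal(μ,σ) then ln T ~ Normal(μ,σ), so the p-quantile of ln T is μ + z_p·σ.
ln(467) = 6.146 and ln(1030) = 6.937; z_{0.1} = -1.282, z_{0.95} = 1.645.
σ = (6.937 − 6.146)/(1.645 − (-1.282)) = 0.270.
μ = 6.146 − (-1.282)·0.270 = 6.493.

μ ≈ 6.493, σ ≈ 0.270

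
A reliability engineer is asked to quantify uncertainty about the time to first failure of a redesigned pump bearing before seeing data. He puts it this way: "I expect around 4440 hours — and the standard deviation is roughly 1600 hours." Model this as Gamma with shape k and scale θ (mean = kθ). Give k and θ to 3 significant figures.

For Gamma(k, scale θ): mean = kθ, variance = kθ², so CV = 1/√k.
CV = SD/mean = 1600/4440 = 0.3604, hence k = 1/CV² = 7.7.
Then θ = mean/k = 4440/7.7 = 577.

k ≈ 7.7, θ ≈ 577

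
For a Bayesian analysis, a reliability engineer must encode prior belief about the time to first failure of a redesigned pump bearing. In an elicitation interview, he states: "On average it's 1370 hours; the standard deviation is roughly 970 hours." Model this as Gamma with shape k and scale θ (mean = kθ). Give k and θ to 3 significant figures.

For Gamma(k, scale θ): mean = kθ, variance = kθ², so CV = 1/√k.
CV = SD/mean = 970/1370 = 0.708, hence k = 1/CV² = 1.99.
Then θ = mean/k = 1370/1.99 = 687.

k ≈ 1.99, θ ≈ 687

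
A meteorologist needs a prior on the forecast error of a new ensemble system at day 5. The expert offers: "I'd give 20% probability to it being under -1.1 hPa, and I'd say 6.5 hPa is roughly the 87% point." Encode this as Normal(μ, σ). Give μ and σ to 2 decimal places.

For Normal(μ,σ), the p-quantile is μ + z_p·σ. Here z_{0.2} = -0.8416, z_{0.87} = 1.126.
So -1.1 = μ − 0.8416σ and 6.5 = μ + 1.126σ.
Subtracting: σ = (6.5 − -1.1)/(1.126 − (-0.8416)) = 3.86.
Then μ = -1.1 − (-0.8416)·3.86 = 2.15.

μ = 2.15, σ = 3.86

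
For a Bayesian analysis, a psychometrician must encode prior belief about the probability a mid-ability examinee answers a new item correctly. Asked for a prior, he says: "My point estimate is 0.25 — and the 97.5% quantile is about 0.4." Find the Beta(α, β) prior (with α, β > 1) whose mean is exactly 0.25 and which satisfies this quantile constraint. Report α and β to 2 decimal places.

With mean 0.25 fixed, write α = 0.25s, β = 0.75s where s = α+β.
Need P(θ < 0.4) = 0.975 under Beta(0.25s, 0.75s). Normal approximation: (q−m)/√(m(1−m)/s) ≈ z_{0.975} = 1.96, so s ≈ 0.25·0.75·(1.96)²/(0.4−0.25)² = 32.0.
At s = 32.0: P(θ<0.4) ≈ 0.967. Adjusting to match 0.975 gives s ≈ 36.63.
So α = 0.25·36.63 ≈ 9.16, β = 0.75·36.63 ≈ 27.47.

α ≈ 9.16, β ≈ 27.47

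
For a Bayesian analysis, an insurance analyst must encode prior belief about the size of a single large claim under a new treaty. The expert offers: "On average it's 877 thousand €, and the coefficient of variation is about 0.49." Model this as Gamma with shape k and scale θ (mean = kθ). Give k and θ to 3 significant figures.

k ≈ 4.16, θ ≈ 211

For Gamma(k, scale θ): mean = kθ, variance = kθ², so CV = 1/√k.
CV = 0.49, hence k = 1/CV² = 4.16.
Then θ = mean/k = 877/4.16 = 211.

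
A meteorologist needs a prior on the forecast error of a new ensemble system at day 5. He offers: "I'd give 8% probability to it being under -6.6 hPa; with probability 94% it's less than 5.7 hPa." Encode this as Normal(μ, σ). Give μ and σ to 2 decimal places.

μ = -0.76, σ = 4.16

The p-quantile of Normal(μ,σ) is μ + z_p·σ, with z_{0.08} = -1.405 and z_{0.94} = 1.555.
Eliminate σ: μ = (z₂·x₁ − z₁·x₂)/(z₂ − z₁) = (1.555·-6.6 − (-1.405)·5.7)/2.96 = -0.76.
Then σ = (x₂ − x₁)/(z₂ − z₁) = (5.7 − -6.6)/2.96 = 4.16.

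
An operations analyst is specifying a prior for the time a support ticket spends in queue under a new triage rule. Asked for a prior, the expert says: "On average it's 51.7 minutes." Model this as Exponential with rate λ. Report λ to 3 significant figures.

λ ≈ 0.0193

Exponential mean = 1/λ, so λ = 1/51.7 = 0.0193.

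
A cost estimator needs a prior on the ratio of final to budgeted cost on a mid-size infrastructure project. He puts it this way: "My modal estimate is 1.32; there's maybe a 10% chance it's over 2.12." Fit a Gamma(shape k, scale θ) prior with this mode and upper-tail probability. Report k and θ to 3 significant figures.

k ≈ 9.37, θ ≈ 0.158

Gamma(k,θ) with k>1 has mode (k−1)θ, so θ = 1.32/(k−1).
Need P(X < 2.12) = 0.9 with θ tied to k this way. Start at k = 2, θ = 1.32: P(X<2.12) ≈ 0.477.
Too low — raise k to concentrate. Iterating converges to k ≈ 9.37.
Then θ = 1.32/(9.37−1) ≈ 0.158.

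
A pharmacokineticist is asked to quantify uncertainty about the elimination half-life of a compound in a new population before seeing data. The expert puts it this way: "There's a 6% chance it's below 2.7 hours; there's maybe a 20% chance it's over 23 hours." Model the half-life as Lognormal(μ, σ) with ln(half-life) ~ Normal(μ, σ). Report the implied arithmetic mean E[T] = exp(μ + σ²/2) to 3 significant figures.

E[T] ≈ 16.2 hours

If T ~ Lognormal(μ,σ) then ln T ~ Normal(μ,σ), so the p-quantile of ln T is μ + z_p·σ.
ln(2.7) = 0.9933 and ln(23) = 3.135; z_{0.06} = -1.555, z_{0.8} = 0.8416.
σ = (3.135 − 0.9933)/(0.8416 − (-1.555)) = 0.894.
μ = 0.9933 − (-1.555)·0.894 = 2.383.
E[T] = exp(μ + σ²/2) = exp(2.383 + 0.3996) = 16.2 hours.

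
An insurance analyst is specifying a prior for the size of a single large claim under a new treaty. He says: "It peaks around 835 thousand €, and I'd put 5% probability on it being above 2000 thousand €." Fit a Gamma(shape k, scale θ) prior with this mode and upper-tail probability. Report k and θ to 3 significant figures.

k ≈ 4.58, θ ≈ 233

Gamma(k,θ) with k>1 has mode (k−1)θ, so θ = 835/(k−1).
Need P(X < 2000) = 0.95 with θ tied to k this way. Start at k = 2, θ = 835: P(X<2000) ≈ 0.691.
Too low — raise k to concentrate. Iterating converges to k ≈ 4.58.
Then θ = 835/(4.58−1) ≈ 233.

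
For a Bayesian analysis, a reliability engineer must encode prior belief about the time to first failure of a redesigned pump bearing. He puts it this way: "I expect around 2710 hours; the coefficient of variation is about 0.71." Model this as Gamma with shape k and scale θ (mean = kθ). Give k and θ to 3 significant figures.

k ≈ 1.98, θ ≈ 1370

For Gamma(k, scale θ): mean = kθ, variance = kθ², so CV = 1/√k.
CV = 0.71, hence k = 1/CV² = 1.98.
Then θ = mean/k = 2710/1.98 = 1370.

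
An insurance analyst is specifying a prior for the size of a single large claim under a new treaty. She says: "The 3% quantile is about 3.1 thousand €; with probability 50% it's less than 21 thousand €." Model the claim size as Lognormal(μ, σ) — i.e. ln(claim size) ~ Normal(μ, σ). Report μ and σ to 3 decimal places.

μ ≈ 3.045, σ ≈ 1.017

If T ~ Lognormal(μ,σ) then ln T ~ Normal(μ,σ), so the p-quantile of ln T is μ + z_p·σ.
ln(3.1) = 1.131 and ln(21) = 3.045; z_{0.03} = -1.881, z_{0.5} = 0.
σ = (3.045 − 1.131)/(0 − (-1.881)) = 1.017.
μ = 1.131 − (-1.881)·1.017 = 3.045.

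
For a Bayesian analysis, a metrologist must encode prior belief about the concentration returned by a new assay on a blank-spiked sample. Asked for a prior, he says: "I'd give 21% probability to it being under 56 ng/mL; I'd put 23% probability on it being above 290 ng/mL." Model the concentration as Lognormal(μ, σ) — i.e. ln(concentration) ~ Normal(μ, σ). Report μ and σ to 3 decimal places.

If T ~ Lognormal(μ,σ) then ln T ~ Normal(μ,σ), so the p-quantile of ln T is μ + z_p·σ.
ln(56) = 4.025 and ln(290) = 5.67; z_{0.21} = -0.8064, z_{0.77} = 0.7388.
σ = (5.67 − 4.025)/(0.7388 − (-0.8064)) = 1.064.
μ = 4.025 − (-0.8064)·1.064 = 4.884.

μ ≈ 4.884, σ ≈ 1.064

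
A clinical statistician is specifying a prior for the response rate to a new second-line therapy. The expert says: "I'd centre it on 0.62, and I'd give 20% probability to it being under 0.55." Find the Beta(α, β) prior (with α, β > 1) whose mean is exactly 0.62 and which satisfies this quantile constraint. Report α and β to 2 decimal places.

α ≈ 20.75, β ≈ 12.72

With mean 0.62 fixed, write α = 0.62s, β = 0.38s where s = α+β.
Need P(θ < 0.55) = 0.2 under Beta(0.62s, 0.38s). Normal approximation: (q−m)/√(m(1−m)/s) ≈ z_{0.2} = -0.842, so s ≈ 0.62·0.38·(-0.842)²/(0.55−0.62)² = 34.1.
At s = 34.1: P(θ<0.55) ≈ 0.198. Adjusting to match 0.2 gives s ≈ 33.47.
So α = 0.62·33.47 ≈ 20.75, β = 0.38·33.47 ≈ 12.72.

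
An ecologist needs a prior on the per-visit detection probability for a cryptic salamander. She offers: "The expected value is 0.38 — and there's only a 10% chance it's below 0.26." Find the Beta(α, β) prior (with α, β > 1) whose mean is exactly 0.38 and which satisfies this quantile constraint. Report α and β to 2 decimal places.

α ≈ 9.70, β ≈ 15.83

With mean 0.38 fixed, write α = 0.38s, β = 0.62s where s = α+β.
Need P(θ < 0.26) = 0.1 under Beta(0.38s, 0.62s). Normal approximation: (q−m)/√(m(1−m)/s) ≈ z_{0.1} = -1.28, so s ≈ 0.38·0.62·(-1.28)²/(0.26−0.38)² = 26.9.
At s = 26.9: P(θ<0.26) ≈ 0.094. Adjusting to match 0.1 gives s ≈ 25.53.
So α = 0.38·25.53 ≈ 9.70, β = 0.62·25.53 ≈ 15.83.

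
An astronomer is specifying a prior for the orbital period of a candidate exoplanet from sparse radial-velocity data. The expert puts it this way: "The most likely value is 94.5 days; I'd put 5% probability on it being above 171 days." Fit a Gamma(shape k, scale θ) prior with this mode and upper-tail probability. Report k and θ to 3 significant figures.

k ≈ 8.92, θ ≈ 11.9

Gamma(k,θ) with k>1 has mode (k−1)θ, so θ = 94.5/(k−1).
Need P(X < 171) = 0.95 with θ tied to k this way. Start at k = 2, θ = 94.5: P(X<171) ≈ 0.540.
Too low — raise k to concentrate. Iterating converges to k ≈ 8.92.
Then θ = 94.5/(8.92−1) ≈ 11.9.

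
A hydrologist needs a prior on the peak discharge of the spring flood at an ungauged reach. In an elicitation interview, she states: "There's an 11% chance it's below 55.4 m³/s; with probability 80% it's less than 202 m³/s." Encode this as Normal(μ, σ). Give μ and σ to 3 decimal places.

μ = 142.342, σ = 70.885

The p-quantile of Normal(μ,σ) is μ + z_p·σ, with z_{0.11} = -1.227 and z_{0.8} = 0.8416.
Eliminate σ: μ = (z₂·x₁ − z₁·x₂)/(z₂ − z₁) = (0.8416·55.4 − (-1.227)·202)/2.068 = 142.342.
Then σ = (x₂ − x₁)/(z₂ − z₁) = (202 − 55.4)/2.068 = 70.885.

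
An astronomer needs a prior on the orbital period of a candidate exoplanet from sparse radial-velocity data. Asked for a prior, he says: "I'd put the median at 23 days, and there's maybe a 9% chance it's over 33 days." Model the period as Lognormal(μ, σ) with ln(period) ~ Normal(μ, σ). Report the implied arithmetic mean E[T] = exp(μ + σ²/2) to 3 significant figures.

E[T] ≈ 23.8 days

If T ~ Lognormal(μ,σ) then ln T ~ Normal(μ,σ), so the p-quantile of ln T is μ + z_p·σ.
ln(23) = 3.135 and ln(33) = 3.497; z_{0.5} = 0, z_{0.91} = 1.341.
σ = (3.497 − 3.135)/(1.341 − (0)) = 0.269.
μ = 3.135 − (0)·0.269 = 3.135.
E[T] = exp(μ + σ²/2) = exp(3.135 + 0.0363) = 23.8 days.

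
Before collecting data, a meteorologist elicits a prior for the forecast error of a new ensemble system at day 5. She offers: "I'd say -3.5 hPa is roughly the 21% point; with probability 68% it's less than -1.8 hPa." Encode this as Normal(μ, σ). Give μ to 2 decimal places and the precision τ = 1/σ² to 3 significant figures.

For Normal(μ,σ), the p-quantile is μ + z_p·σ. Here z_{0.21} = -0.8064, z_{0.68} = 0.4677.
So -3.5 = μ − 0.8064σ and -1.8 = μ + 0.4677σ.
Subtracting: σ = (-1.8 − -3.5)/(0.4677 − (-0.8064)) = 1.33.
Then μ = -3.5 − (-0.8064)·1.33 = -2.42.
Precision τ = 1/σ² = 1/1.334² = 0.562.

μ = -2.42, τ = 0.562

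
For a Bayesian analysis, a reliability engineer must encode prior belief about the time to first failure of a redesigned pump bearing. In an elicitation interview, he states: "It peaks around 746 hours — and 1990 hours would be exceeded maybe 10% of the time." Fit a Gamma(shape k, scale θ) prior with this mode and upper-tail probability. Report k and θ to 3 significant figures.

Gamma(k,θ) with k>1 has mode (k−1)θ, so θ = 746/(k−1).
Need P(X < 1990) = 0.9 with θ tied to k this way. Start at k = 2, θ = 746: P(X<1990) ≈ 0.745.
Too low — raise k to concentrate. Iterating converges to k ≈ 2.99.
Then θ = 746/(2.99−1) ≈ 375.

k ≈ 2.99, θ ≈ 375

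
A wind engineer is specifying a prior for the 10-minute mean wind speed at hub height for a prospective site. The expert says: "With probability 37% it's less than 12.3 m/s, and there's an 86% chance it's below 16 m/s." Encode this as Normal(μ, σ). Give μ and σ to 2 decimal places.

For Normal(μ,σ), the p-quantile is μ + z_p·σ. Here z_{0.37} = -0.3319, z_{0.86} = 1.08.
So 12.3 = μ − 0.3319σ and 16 = μ + 1.08σ.
Subtracting: σ = (16 − 12.3)/(1.08 − (-0.3319)) = 2.62.
Then μ = 12.3 − (-0.3319)·2.62 = 13.17.

μ = 13.17, σ = 2.62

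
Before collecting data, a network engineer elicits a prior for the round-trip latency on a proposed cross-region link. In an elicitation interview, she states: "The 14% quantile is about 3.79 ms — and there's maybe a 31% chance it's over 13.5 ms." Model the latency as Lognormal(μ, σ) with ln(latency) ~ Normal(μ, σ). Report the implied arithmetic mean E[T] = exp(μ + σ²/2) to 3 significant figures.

E[T] ≈ 12.5 ms

If T ~ Lognormal(μ,σ) then ln T ~ Normal(μ,σ), so the p-quantile of ln T is μ + z_p·σ.
ln(3.79) = 1.332 and ln(13.5) = 2.603; z_{0.14} = -1.08, z_{0.69} = 0.4959.
σ = (2.603 − 1.332)/(0.4959 − (-1.08)) = 0.806.
μ = 1.332 − (-1.08)·0.806 = 2.203.
E[T] = exp(μ + σ²/2) = exp(2.203 + 0.3248) = 12.5 ms.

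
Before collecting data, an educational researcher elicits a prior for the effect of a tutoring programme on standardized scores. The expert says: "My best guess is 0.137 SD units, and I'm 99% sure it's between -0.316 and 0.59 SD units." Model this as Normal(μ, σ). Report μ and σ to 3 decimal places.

A symmetric 99% interval runs μ ± z·σ with z = 2.576.
Half-width = 0.453, so σ = 0.453/2.576 = 0.176.
μ is the stated best guess, 0.137.

μ = 0.137, σ = 0.176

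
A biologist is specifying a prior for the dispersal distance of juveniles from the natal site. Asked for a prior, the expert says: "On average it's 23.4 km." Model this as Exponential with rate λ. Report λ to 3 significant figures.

λ ≈ 0.0427

Exponential mean = 1/λ, so λ = 1/23.4 = 0.0427.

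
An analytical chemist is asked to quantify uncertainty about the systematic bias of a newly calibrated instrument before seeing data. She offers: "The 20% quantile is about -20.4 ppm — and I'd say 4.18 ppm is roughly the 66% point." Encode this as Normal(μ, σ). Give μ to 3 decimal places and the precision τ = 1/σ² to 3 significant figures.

μ = -3.904, τ = 0.0026

The p-quantile of Normal(μ,σ) is μ + z_p·σ, with z_{0.2} = -0.8416 and z_{0.66} = 0.4125.
Eliminate σ: μ = (z₂·x₁ − z₁·x₂)/(z₂ − z₁) = (0.4125·-20.4 − (-0.8416)·4.18)/1.254 = -3.904.
Then σ = (x₂ − x₁)/(z₂ − z₁) = (4.18 − -20.4)/1.254 = 19.600.
Precision τ = 1/σ² = 1/19.6² = 0.0026.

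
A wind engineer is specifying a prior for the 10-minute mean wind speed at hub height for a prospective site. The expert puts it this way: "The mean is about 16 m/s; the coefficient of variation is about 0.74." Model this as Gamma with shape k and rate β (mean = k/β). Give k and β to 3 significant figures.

For Gamma(k, rate β): mean = k/β, variance = k/β², so CV = 1/√k.
CV = 0.74, hence k = 1/CV² = 1.83.
Then β = k/mean = 1.83/16 = 0.114.

k ≈ 1.83, β ≈ 0.114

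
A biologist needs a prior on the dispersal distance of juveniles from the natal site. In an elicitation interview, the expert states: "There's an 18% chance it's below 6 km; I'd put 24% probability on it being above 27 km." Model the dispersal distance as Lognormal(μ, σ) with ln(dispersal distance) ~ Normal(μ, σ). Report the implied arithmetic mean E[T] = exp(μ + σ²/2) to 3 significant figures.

E[T] ≈ 21.6 km

If T ~ Lognormal(μ,σ) then ln T ~ Normal(μ,σ), so the p-quantile of ln T is μ + z_p·σ.
ln(6) = 1.792 and ln(27) = 3.296; z_{0.18} = -0.9154, z_{0.76} = 0.7063.
σ = (3.296 − 1.792)/(0.7063 − (-0.9154)) = 0.927.
μ = 1.792 − (-0.9154)·0.927 = 2.641.
E[T] = exp(μ + σ²/2) = exp(2.641 + 0.4301) = 21.6 km.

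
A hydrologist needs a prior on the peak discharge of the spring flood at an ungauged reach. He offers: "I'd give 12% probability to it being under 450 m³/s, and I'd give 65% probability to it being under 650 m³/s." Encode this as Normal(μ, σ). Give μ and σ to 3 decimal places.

For Normal(μ,σ), the p-quantile is μ + z_p·σ. Here z_{0.12} = -1.175, z_{0.65} = 0.3853.
So 450 = μ − 1.175σ and 650 = μ + 0.3853σ.
Subtracting: σ = (650 − 450)/(0.3853 − (-1.175)) = 128.180.
Then μ = 450 − (-1.175)·128.180 = 600.610.

μ = 600.610, σ = 128.180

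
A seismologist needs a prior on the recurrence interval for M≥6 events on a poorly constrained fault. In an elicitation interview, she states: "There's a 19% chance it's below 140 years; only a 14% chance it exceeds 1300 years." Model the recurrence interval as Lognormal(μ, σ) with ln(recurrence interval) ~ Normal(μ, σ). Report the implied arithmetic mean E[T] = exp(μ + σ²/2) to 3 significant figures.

If T ~ Lognormal(μ,σ) then ln T ~ Normal(μ,σ), so the p-quantile of ln T is μ + z_p·σ.
ln(140) = 4.942 and ln(1300) = 7.17; z_{0.19} = -0.8779, z_{0.86} = 1.08.
σ = (7.17 − 4.942)/(1.08 − (-0.8779)) = 1.138.
μ = 4.942 − (-0.8779)·1.138 = 5.941.
E[T] = exp(μ + σ²/2) = exp(5.941 + 0.6475) = 727 years.

E[T] ≈ 727 years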